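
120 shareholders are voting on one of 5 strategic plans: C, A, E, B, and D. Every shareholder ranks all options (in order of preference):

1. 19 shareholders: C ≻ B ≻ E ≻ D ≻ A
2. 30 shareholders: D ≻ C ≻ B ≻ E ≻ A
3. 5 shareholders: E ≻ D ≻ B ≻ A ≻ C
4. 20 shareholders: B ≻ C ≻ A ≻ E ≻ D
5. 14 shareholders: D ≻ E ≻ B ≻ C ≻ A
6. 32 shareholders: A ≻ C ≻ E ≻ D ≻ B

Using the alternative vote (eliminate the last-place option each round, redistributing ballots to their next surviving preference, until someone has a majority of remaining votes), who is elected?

Round 1: C 19, A 32, E 5, B 20, D 44. Eliminate E.
Round 2: C 19, A 32, B 20, D 49. Eliminate C.
Round 3: A 32, B 39, D 49. Eliminate A.
Round 4: B 39, D 81. D has a majority.

D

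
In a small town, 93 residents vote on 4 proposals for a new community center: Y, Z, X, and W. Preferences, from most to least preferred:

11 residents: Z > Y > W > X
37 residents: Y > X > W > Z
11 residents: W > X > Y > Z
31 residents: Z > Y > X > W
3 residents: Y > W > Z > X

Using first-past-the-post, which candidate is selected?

Z

First-place votes: Y 40, Z 42, X 0, W 11.
Z has the most first-place votes.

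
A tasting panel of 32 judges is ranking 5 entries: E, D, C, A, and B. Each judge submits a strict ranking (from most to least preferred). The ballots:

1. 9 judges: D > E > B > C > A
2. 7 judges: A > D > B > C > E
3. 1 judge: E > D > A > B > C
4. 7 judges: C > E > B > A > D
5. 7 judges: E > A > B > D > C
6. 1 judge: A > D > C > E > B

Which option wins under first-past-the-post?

D

First-place votes: E 8, D 9, C 7, A 8, B 0.
D has the most first-place votes.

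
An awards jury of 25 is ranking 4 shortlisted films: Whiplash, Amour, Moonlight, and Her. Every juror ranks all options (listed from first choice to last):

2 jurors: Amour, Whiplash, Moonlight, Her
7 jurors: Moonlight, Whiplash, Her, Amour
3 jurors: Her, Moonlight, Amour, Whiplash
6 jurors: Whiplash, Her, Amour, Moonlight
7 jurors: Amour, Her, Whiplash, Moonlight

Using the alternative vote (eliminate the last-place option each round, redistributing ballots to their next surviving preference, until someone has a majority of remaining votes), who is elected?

Round 1: Whiplash 6, Amour 9, Moonlight 7, Her 3. Eliminate Her.
Round 2: Whiplash 6, Amour 9, Moonlight 10. Eliminate Whiplash.
Round 3: Amour 15, Moonlight 10. Amour has a majority.

Amour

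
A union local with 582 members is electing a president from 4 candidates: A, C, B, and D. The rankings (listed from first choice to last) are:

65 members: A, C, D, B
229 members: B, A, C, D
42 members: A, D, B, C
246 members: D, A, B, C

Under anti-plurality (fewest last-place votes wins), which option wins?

A

Last-place votes: A 0, C 288, B 65, D 229.
A is ranked last by the fewest voters, so A wins.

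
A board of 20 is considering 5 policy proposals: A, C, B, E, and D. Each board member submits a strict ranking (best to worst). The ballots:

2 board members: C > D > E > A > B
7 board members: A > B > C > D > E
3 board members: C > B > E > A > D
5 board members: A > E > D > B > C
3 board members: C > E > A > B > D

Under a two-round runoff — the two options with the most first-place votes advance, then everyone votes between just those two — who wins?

Round 1 first-place votes: A 12, C 8, B 0, E 0, D 0.
A and C advance.
Runoff: A is preferred to C by 12 voters; C by 8.
A wins the runoff.

A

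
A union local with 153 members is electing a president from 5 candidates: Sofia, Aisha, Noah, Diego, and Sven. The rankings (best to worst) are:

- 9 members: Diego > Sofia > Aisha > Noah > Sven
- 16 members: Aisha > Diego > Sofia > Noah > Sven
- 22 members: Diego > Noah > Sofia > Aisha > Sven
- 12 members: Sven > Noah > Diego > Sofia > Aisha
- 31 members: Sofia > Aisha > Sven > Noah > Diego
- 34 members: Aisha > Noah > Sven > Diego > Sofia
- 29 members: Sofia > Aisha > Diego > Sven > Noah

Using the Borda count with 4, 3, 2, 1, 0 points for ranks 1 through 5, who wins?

Aisha

Sofia: 9·3 + 16·2 + 22·2 + 12·1 + 31·4 + 34·0 + 29·4 = 355
Aisha: 9·2 + 16·4 + 22·1 + 12·0 + 31·3 + 34·4 + 29·3 = 420
Noah: 9·1 + 16·1 + 22·3 + 12·3 + 31·1 + 34·3 + 29·0 = 260
Diego: 9·4 + 16·3 + 22·4 + 12·2 + 31·0 + 34·1 + 29·2 = 288
Sven: 9·0 + 16·0 + 22·0 + 12·4 + 31·2 + 34·2 + 29·1 = 207
Aisha has the highest Borda score (420).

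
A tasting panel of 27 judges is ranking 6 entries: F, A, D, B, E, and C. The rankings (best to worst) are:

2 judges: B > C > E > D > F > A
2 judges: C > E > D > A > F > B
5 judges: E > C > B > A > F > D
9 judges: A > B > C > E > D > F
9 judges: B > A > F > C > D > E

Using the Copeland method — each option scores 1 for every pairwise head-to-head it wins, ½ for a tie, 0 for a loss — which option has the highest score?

B

F: beats D; loses to A, B, E, and C → score 1.
A: beats F, D, E, and C; loses to B → score 4.
D: loses to F, A, B, E, and C → score 0.
B: beats F, A, D, E, and C → score 5.
E: beats F and D; loses to A, B, and C → score 2.
C: beats F, D, and E; loses to A and B → score 3.
B has the best pairwise record.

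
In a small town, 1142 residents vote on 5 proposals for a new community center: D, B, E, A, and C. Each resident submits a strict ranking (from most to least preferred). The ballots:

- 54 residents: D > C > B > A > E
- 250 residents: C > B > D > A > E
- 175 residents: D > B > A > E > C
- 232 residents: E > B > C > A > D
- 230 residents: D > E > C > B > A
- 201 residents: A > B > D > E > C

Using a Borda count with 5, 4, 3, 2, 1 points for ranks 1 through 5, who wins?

B

D: 54·5 + 250·3 + 175·5 + 232·1 + 230·5 + 201·3 = 3880
B: 54·3 + 250·4 + 175·4 + 232·4 + 230·2 + 201·4 = 4054
E: 54·1 + 250·1 + 175·2 + 232·5 + 230·4 + 201·2 = 3136
A: 54·2 + 250·2 + 175·3 + 232·2 + 230·1 + 201·5 = 2832
C: 54·4 + 250·5 + 175·1 + 232·3 + 230·3 + 201·1 = 3228
B has the highest Borda score (4054).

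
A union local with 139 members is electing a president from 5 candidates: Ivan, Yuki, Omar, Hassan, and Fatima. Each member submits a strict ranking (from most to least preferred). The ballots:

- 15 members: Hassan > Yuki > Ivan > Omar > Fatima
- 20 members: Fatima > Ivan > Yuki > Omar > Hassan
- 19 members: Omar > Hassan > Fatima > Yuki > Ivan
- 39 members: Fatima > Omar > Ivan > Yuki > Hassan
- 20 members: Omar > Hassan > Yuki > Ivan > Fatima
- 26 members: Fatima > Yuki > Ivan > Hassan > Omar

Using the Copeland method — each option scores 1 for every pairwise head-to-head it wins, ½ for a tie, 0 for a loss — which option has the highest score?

Fatima

Ivan: beats Hassan; loses to Yuki, Omar, and Fatima → score 1.
Yuki: beats Ivan and Hassan; loses to Omar and Fatima → score 2.
Omar: beats Ivan, Yuki, and Hassan; loses to Fatima → score 3.
Hassan: loses to Ivan, Yuki, Omar, and Fatima → score 0.
Fatima: beats Ivan, Yuki, Omar, and Hassan → score 4.
Fatima has the best pairwise record.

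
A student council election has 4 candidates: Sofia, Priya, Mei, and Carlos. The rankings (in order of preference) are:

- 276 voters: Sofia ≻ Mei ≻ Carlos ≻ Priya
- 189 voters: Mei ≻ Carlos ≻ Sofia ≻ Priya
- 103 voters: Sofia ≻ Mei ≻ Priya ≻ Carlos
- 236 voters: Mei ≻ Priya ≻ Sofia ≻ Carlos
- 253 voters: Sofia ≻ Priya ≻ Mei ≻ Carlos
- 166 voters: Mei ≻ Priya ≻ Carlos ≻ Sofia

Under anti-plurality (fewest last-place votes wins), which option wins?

Last-place votes: Sofia 166, Priya 465, Mei 0, Carlos 592.
Mei is ranked last by the fewest voters, so Mei wins.

Mei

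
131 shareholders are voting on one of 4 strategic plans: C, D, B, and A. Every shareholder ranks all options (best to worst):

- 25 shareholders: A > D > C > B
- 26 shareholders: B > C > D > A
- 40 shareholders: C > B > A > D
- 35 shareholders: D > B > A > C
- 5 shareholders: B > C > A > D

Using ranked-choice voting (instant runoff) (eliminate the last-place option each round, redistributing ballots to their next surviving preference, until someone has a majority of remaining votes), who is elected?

C

Round 1: C 40, D 35, B 31, A 25. Eliminate A.
Round 2: C 40, D 60, B 31. Eliminate B.
Round 3: C 71, D 60. C has a majority.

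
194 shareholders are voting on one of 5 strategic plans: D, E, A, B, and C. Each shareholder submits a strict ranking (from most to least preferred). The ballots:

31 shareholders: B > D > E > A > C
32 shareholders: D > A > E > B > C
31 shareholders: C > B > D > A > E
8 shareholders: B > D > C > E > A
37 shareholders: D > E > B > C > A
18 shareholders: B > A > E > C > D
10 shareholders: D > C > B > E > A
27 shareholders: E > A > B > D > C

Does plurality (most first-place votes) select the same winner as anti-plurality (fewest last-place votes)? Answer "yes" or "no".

no

Plurality — first-place votes: D 79, E 27, A 0, B 57, C 31. Winner: D.
Anti-plurality — last-place votes: D 18, E 31, A 55, B 0, C 90. Winner: B.
The two methods disagree.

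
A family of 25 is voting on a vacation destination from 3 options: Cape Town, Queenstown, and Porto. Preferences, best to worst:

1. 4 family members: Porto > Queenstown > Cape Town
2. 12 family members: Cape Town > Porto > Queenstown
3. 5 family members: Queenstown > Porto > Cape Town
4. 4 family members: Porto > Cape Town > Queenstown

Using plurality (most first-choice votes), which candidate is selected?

First-place votes: Cape Town 12, Queenstown 5, Porto 8.
Cape Town has the most first-place votes.

Cape Town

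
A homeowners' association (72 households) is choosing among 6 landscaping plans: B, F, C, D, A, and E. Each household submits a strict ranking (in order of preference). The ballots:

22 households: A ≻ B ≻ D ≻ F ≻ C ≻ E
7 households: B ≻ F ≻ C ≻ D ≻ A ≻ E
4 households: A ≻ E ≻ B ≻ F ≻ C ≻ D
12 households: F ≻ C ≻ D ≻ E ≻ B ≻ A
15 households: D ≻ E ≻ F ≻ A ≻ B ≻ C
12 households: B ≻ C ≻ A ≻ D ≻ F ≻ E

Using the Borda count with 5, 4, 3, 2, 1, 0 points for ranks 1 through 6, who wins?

B

B: 22·4 + 7·5 + 4·3 + 12·1 + 15·1 + 12·5 = 222
F: 22·2 + 7·4 + 4·2 + 12·5 + 15·3 + 12·1 = 197
C: 22·1 + 7·3 + 4·1 + 12·4 + 15·0 + 12·4 = 143
D: 22·3 + 7·2 + 4·0 + 12·3 + 15·5 + 12·2 = 215
A: 22·5 + 7·1 + 4·5 + 12·0 + 15·2 + 12·3 = 203
E: 22·0 + 7·0 + 4·4 + 12·2 + 15·4 + 12·0 = 100
B has the highest Borda score (222).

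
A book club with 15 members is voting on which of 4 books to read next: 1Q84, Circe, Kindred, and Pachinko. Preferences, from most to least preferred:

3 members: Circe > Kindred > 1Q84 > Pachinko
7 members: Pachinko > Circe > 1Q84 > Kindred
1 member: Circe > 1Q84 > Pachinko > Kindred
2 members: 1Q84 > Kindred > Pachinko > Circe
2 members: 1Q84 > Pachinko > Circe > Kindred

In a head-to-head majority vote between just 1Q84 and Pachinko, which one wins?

Voters preferring 1Q84 to Pachinko: 8; preferring Pachinko to 1Q84: 7.
1Q84 wins the head-to-head.

1Q84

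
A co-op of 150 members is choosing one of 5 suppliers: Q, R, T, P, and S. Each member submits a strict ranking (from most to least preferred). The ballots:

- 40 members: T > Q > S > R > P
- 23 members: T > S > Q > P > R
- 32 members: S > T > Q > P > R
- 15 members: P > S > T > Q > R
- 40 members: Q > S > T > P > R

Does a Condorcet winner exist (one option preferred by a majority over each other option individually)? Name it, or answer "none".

Checking pairwise contests:
T beats Q 110–40.
Q beats R 150–0.
S beats T 87–63.
Q beats P 135–15.
Q beats S 80–70.
Every option loses at least one head-to-head, so there is no Condorcet winner.

none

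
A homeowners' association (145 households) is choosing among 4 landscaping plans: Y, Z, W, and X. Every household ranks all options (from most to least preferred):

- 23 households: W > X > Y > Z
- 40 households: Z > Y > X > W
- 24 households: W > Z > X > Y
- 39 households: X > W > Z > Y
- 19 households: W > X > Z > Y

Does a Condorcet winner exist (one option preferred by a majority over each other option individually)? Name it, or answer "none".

X

X vs Y: 105–40 for X.
X vs Z: 81–64 for X.
X vs W: 79–66 for X.
X beats every other option head-to-head.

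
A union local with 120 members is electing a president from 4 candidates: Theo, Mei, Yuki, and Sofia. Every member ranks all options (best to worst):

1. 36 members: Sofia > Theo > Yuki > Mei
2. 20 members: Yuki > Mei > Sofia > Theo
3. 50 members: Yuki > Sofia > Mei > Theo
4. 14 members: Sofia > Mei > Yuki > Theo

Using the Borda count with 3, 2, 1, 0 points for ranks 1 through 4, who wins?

Theo: 36·2 + 20·0 + 50·0 + 14·0 = 72
Mei: 36·0 + 20·2 + 50·1 + 14·2 = 118
Yuki: 36·1 + 20·3 + 50·3 + 14·1 = 260
Sofia: 36·3 + 20·1 + 50·2 + 14·3 = 270
Sofia has the highest Borda score (270).

Sofia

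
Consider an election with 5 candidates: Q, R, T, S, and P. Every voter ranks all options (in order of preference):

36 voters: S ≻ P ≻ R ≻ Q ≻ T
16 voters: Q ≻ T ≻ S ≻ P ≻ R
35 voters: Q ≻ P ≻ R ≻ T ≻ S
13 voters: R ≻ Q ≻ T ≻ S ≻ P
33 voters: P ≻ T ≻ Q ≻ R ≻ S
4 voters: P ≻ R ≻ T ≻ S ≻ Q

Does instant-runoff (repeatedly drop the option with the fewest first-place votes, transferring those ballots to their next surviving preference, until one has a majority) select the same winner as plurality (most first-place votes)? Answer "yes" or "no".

Instant-runoff — R1 Q 51, R 13, T 0, S 36, P 37 (T out); R2 Q 51, R 13, S 36, P 37 (R out); R3 Q 64, S 36, P 37 (S out); R4 Q 64, P 73 (P winner). Winner: P.
Plurality — first-place votes: Q 51, R 13, T 0, S 36, P 37. Winner: Q.
The two methods disagree.

no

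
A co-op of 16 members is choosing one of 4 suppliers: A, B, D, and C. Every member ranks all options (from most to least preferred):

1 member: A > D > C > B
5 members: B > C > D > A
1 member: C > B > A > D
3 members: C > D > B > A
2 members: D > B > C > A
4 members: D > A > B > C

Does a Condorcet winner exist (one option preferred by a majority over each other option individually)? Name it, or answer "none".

none

Checking pairwise contests:
B beats A 11–5.
D beats B 10–6.
C beats D 9–7.
B beats C 11–5.
Every option loses at least one head-to-head, so there is no Condorcet winner.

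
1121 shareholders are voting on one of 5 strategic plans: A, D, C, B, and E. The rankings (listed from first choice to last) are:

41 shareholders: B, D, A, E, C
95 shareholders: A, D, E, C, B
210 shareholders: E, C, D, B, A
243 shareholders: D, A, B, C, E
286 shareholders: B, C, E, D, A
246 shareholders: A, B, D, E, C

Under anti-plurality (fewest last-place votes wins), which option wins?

Last-place votes: A 496, D 0, C 287, B 95, E 243.
D is ranked last by the fewest voters, so D wins.

D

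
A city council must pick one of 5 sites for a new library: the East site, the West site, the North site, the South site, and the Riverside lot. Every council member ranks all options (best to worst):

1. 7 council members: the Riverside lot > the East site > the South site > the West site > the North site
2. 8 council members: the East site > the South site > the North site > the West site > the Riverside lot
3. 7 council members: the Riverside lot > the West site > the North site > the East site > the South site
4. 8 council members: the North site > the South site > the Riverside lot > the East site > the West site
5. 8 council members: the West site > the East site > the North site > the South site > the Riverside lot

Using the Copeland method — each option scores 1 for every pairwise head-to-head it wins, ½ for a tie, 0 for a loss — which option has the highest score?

the East site: beats the West site, the North site, and the South site; loses to the Riverside lot → score 3.
the West site: beats the North site; loses to the East site, the South site, and the Riverside lot → score 1.
the North site: beats the South site and the Riverside lot; loses to the East site and the West site → score 2.
the South site: beats the West site and the Riverside lot; loses to the East site and the North site → score 2.
the Riverside lot: beats the East site and the West site; loses to the North site and the South site → score 2.
the East site has the best pairwise record.

the East site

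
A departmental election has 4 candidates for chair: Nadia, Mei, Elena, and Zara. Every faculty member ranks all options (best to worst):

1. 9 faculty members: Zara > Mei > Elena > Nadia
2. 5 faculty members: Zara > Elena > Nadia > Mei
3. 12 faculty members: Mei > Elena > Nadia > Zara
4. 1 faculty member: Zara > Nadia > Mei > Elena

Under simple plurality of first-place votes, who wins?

First-place votes: Nadia 0, Mei 12, Elena 0, Zara 15.
Zara has the most first-place votes.

Zara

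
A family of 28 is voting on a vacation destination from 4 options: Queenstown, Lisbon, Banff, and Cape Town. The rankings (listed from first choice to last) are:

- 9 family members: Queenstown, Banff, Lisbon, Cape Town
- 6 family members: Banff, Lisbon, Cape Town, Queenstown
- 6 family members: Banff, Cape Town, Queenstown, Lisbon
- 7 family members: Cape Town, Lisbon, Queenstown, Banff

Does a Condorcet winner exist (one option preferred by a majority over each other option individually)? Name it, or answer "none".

Checking pairwise contests:
Cape Town beats Queenstown 19–9.
Queenstown beats Lisbon 15–13.
Queenstown beats Banff 16–12.
Lisbon beats Cape Town 15–13.
Every option loses at least one head-to-head, so there is no Condorcet winner.

none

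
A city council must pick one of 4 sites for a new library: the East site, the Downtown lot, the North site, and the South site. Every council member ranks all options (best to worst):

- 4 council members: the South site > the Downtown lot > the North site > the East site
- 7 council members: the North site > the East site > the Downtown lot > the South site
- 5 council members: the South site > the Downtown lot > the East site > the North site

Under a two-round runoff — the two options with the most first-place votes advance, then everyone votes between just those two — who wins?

the South site

Round 1 first-place votes: the East site 0, the Downtown lot 0, the North site 7, the South site 9.
the South site and the North site advance.
Runoff: the South site is preferred to the North site by 9 voters; the North site by 7.
the South site wins the runoff.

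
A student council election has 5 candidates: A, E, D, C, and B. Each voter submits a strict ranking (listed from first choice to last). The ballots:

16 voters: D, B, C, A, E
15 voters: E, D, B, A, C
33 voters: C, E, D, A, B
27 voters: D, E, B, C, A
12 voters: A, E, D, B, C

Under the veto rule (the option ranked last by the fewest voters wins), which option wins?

Last-place votes: A 27, E 16, D 0, C 27, B 33.
D is ranked last by the fewest voters, so D wins.

D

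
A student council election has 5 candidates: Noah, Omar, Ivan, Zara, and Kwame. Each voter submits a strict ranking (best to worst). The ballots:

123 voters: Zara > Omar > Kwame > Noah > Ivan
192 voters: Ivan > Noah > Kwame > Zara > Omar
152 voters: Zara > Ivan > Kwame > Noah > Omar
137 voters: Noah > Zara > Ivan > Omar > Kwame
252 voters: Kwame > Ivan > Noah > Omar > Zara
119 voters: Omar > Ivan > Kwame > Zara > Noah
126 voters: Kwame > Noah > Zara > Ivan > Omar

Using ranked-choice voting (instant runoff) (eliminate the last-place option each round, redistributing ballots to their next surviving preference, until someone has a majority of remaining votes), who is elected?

Kwame

Round 1: Noah 137, Omar 119, Ivan 192, Zara 275, Kwame 378. Eliminate Omar.
Round 2: Noah 137, Ivan 311, Zara 275, Kwame 378. Eliminate Noah.
Round 3: Ivan 311, Zara 412, Kwame 378. Eliminate Ivan.
Round 4: Zara 412, Kwame 689. Kwame has a majority.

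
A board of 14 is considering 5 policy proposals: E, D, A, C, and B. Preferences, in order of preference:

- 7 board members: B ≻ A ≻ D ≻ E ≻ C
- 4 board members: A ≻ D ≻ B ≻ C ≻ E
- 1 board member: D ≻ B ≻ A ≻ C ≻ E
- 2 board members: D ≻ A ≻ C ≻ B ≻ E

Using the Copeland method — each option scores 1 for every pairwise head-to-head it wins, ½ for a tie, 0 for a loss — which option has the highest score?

B

E: ties C; loses to D, A, and B → score 0.5.
D: beats E and C; ties B; loses to A → score 2.5.
A: beats E, D, and C; loses to B → score 3.
C: ties E; loses to D, A, and B → score 0.5.
B: beats E, A, and C; ties D → score 3.5.
B has the best pairwise record.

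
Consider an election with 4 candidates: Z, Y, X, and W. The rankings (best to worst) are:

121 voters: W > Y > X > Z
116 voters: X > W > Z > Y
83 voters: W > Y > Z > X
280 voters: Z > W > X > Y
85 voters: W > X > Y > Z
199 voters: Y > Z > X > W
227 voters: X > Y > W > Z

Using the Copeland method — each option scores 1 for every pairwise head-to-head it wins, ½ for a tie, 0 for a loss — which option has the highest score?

W

Z: beats X; loses to Y and W → score 1.
Y: beats Z; loses to X and W → score 1.
X: beats Y; loses to Z and W → score 1.
W: beats Z, Y, and X → score 3.
W has the best pairwise record.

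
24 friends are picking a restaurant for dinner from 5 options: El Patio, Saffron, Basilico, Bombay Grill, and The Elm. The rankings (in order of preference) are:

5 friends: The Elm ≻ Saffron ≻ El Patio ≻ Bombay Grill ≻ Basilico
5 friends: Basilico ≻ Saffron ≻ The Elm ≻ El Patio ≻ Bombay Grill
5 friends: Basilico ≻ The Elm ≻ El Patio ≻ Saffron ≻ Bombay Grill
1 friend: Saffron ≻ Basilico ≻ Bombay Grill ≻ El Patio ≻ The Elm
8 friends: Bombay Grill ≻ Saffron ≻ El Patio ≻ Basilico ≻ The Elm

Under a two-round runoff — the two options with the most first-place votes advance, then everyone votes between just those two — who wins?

Bombay Grill

Round 1 first-place votes: El Patio 0, Saffron 1, Basilico 10, Bombay Grill 8, The Elm 5.
Basilico and Bombay Grill advance.
Runoff: Basilico is preferred to Bombay Grill by 11 voters; Bombay Grill by 13.
Bombay Grill wins the runoff.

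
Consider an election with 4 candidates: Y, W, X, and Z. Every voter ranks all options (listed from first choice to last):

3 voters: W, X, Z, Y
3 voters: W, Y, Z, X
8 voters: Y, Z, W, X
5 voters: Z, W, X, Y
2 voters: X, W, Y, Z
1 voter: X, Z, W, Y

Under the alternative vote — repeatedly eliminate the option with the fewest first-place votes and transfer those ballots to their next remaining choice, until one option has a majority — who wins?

Round 1: Y 8, W 6, X 3, Z 5. Eliminate X.
Round 2: Y 8, W 8, Z 6. Eliminate Z.
Round 3: Y 8, W 14. W has a majority.

W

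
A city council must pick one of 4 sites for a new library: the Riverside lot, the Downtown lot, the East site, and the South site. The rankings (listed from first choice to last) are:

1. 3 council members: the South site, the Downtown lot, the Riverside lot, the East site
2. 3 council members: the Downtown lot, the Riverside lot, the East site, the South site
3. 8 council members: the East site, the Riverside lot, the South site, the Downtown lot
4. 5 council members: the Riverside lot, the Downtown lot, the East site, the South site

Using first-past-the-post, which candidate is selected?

the East site

First-place votes: the Riverside lot 5, the Downtown lot 3, the East site 8, the South site 3.
the East site has the most first-place votes.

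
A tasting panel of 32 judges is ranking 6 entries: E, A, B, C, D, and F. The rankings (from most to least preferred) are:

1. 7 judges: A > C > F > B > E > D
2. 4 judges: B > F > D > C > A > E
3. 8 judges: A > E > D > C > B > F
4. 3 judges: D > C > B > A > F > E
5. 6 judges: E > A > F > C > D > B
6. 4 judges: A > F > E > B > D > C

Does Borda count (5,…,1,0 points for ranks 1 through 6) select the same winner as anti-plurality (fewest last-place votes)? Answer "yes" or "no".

yes

Borda — scores: E 81, A 129, B 59, C 76, D 61, F 74. Winner: A.
Anti-plurality — last-place votes: E 7, A 0, B 6, C 4, D 7, F 8. Winner: A.
The two methods agree.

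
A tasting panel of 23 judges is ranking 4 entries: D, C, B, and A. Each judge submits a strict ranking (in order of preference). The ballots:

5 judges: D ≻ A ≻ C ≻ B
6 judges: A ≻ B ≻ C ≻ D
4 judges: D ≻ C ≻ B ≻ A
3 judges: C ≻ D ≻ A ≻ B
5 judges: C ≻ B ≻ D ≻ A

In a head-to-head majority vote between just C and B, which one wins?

C

Voters preferring C to B: 17; preferring B to C: 6.
C wins the head-to-head.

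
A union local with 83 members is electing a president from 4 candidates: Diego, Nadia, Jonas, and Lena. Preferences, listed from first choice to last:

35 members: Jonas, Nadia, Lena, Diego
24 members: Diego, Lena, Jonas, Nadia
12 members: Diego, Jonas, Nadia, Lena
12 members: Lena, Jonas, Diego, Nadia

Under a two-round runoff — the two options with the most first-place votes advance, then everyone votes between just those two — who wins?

Jonas

Round 1 first-place votes: Diego 36, Nadia 0, Jonas 35, Lena 12.
Diego and Jonas advance.
Runoff: Diego is preferred to Jonas by 36 voters; Jonas by 47.
Jonas wins the runoff.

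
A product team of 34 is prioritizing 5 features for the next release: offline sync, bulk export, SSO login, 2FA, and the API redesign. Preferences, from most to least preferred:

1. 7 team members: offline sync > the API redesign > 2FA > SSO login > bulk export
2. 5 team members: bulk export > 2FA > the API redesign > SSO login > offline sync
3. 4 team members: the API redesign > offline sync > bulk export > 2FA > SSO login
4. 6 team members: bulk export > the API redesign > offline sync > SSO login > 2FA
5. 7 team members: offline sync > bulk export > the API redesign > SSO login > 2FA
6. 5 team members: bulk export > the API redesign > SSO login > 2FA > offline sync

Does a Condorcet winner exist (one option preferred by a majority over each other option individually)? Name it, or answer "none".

Checking pairwise contests:
the API redesign beats offline sync 20–14.
offline sync beats bulk export 18–16.
offline sync beats SSO login 24–10.
offline sync beats 2FA 24–10.
bulk export beats the API redesign 23–11.
Every option loses at least one head-to-head, so there is no Condorcet winner.

none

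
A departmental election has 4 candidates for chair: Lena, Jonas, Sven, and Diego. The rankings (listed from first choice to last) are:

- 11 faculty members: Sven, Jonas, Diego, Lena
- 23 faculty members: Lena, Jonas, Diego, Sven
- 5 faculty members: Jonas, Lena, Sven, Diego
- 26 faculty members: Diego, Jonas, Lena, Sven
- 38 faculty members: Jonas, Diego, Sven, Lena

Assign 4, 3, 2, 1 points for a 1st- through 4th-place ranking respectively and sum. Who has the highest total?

Lena: 11·1 + 23·4 + 5·3 + 26·2 + 38·1 = 208
Jonas: 11·3 + 23·3 + 5·4 + 26·3 + 38·4 = 352
Sven: 11·4 + 23·1 + 5·2 + 26·1 + 38·2 = 179
Diego: 11·2 + 23·2 + 5·1 + 26·4 + 38·3 = 291
Jonas has the highest Borda score (352).

Jonas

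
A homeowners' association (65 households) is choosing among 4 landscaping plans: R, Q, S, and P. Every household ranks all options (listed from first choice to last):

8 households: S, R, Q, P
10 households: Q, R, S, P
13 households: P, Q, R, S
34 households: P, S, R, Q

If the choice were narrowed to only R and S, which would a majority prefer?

S

Voters preferring R to S: 23; preferring S to R: 42.
S wins the head-to-head.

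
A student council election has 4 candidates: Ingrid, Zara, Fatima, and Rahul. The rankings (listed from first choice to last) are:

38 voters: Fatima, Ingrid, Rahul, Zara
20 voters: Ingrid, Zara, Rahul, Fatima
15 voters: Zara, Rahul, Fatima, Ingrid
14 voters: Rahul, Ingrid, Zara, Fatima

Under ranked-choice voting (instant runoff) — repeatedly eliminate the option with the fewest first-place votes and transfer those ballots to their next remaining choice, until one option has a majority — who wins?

Round 1: Ingrid 20, Zara 15, Fatima 38, Rahul 14. Eliminate Rahul.
Round 2: Ingrid 34, Zara 15, Fatima 38. Eliminate Zara.
Round 3: Ingrid 34, Fatima 53. Fatima has a majority.

Fatima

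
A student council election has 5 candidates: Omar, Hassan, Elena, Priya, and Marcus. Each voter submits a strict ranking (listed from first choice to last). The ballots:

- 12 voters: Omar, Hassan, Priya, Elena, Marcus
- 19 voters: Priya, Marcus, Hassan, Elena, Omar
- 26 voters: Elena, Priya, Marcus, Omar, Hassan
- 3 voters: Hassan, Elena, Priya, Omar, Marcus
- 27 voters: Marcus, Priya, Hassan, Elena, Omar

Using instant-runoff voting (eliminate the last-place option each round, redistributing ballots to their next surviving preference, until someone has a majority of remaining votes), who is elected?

Round 1: Omar 12, Hassan 3, Elena 26, Priya 19, Marcus 27. Eliminate Hassan.
Round 2: Omar 12, Elena 29, Priya 19, Marcus 27. Eliminate Omar.
Round 3: Elena 29, Priya 31, Marcus 27. Eliminate Marcus.
Round 4: Elena 29, Priya 58. Priya has a majority.

Priya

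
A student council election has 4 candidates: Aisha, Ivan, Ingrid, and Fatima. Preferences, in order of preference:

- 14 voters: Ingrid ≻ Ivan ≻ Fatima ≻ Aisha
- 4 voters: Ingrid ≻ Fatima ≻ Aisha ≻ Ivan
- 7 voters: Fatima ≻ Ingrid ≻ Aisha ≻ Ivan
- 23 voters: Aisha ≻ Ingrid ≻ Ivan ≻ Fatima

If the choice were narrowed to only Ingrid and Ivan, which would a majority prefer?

Ingrid

Voters preferring Ingrid to Ivan: 48; preferring Ivan to Ingrid: 0.
Ingrid wins the head-to-head.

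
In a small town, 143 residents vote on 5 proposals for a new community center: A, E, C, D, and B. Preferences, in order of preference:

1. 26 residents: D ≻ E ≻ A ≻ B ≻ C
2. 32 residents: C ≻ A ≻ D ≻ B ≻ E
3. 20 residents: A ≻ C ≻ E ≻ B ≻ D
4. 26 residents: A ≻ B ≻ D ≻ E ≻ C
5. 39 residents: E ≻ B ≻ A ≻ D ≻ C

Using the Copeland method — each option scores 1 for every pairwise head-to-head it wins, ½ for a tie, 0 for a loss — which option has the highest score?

A

A: beats E, C, D, and B → score 4.
E: beats C and B; loses to A and D → score 2.
C: loses to A, E, D, and B → score 0.
D: beats E and C; loses to A and B → score 2.
B: beats C and D; loses to A and E → score 2.
A has the best pairwise record.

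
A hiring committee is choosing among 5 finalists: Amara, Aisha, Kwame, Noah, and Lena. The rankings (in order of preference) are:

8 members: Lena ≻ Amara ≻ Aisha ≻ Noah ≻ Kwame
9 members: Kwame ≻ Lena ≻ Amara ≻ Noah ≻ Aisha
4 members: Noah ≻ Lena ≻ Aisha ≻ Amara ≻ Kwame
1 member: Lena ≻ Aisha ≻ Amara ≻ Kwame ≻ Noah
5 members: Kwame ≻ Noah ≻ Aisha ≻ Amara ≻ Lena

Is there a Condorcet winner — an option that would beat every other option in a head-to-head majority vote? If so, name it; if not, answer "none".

Kwame vs Amara: 14–13 for Kwame.
Kwame vs Aisha: 14–13 for Kwame.
Kwame vs Noah: 15–12 for Kwame.
Kwame vs Lena: 14–13 for Kwame.
Kwame beats every other option head-to-head.

Kwame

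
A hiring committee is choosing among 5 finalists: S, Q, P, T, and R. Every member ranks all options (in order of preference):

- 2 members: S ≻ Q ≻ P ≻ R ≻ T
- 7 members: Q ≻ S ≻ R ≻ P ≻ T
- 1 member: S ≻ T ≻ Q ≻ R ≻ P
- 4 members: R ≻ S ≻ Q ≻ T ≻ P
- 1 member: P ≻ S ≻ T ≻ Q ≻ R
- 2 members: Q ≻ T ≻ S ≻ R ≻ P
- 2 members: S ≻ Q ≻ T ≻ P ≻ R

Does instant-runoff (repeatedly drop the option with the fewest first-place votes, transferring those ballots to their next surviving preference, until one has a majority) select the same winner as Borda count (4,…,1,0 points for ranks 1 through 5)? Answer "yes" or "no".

yes

Instant-runoff — R1 S 5, Q 9, P 1, T 0, R 4 (T out); R2 S 5, Q 9, P 1, R 4 (P out); R3 S 6, Q 9, R 4 (R out); R4 S 10, Q 9 (S winner). Winner: S.
Borda — scores: S 60, Q 59, P 17, T 19, R 35. Winner: S.
The two methods agree.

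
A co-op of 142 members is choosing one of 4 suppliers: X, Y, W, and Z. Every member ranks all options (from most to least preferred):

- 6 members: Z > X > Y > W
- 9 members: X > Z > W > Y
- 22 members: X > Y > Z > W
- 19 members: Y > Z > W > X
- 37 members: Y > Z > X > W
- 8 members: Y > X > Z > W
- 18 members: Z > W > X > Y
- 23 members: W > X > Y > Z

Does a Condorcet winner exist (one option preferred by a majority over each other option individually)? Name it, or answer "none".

none

Checking pairwise contests:
Z beats X 80–62.
X beats Y 78–64.
X beats W 82–60.
Y beats Z 109–33.
Every option loses at least one head-to-head, so there is no Condorcet winner.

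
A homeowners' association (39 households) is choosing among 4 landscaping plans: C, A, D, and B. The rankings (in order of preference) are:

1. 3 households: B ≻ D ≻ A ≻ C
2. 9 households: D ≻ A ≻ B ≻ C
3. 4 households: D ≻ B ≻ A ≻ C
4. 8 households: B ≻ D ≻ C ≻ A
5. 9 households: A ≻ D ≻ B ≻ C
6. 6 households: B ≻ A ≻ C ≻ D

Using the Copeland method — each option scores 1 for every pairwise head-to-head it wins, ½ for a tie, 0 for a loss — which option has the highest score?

D

C: loses to A, D, and B → score 0.
A: beats C; loses to D and B → score 1.
D: beats C, A, and B → score 3.
B: beats C and A; loses to D → score 2.
D has the best pairwise record.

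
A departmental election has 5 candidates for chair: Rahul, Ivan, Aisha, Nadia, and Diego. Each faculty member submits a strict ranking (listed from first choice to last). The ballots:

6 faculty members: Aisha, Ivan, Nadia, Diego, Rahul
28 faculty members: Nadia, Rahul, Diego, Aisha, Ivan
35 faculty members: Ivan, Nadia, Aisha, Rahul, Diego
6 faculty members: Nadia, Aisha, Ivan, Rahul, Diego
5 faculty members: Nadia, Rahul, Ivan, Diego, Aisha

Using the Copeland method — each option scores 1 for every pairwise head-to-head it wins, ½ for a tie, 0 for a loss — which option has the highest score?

Ivan

Rahul: beats Diego; loses to Ivan, Aisha, and Nadia → score 1.
Ivan: beats Rahul, Nadia, and Diego; ties Aisha → score 3.5.
Aisha: beats Rahul and Diego; ties Ivan; loses to Nadia → score 2.5.
Nadia: beats Rahul, Aisha, and Diego; loses to Ivan → score 3.
Diego: loses to Rahul, Ivan, Aisha, and Nadia → score 0.
Ivan has the best pairwise record.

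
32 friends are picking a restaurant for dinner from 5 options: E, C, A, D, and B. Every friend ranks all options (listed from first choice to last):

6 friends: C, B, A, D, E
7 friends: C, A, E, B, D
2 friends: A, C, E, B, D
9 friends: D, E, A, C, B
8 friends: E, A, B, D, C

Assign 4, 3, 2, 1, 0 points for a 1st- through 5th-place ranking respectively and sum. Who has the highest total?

A

E: 6·0 + 7·2 + 2·2 + 9·3 + 8·4 = 77
C: 6·4 + 7·4 + 2·3 + 9·1 + 8·0 = 67
A: 6·2 + 7·3 + 2·4 + 9·2 + 8·3 = 83
D: 6·1 + 7·0 + 2·0 + 9·4 + 8·1 = 50
B: 6·3 + 7·1 + 2·1 + 9·0 + 8·2 = 43
A has the highest Borda score (83).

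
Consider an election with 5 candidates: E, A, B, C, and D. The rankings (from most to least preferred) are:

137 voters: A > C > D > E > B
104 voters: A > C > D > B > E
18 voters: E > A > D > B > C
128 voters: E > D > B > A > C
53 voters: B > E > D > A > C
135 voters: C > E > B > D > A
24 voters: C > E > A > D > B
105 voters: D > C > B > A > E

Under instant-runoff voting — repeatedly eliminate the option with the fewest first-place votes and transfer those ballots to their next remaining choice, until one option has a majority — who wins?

Round 1: E 146, A 241, B 53, C 159, D 105. Eliminate B.
Round 2: E 199, A 241, C 159, D 105. Eliminate D.
Round 3: E 199, A 241, C 264. Eliminate E.
Round 4: A 440, C 264. A has a majority.

A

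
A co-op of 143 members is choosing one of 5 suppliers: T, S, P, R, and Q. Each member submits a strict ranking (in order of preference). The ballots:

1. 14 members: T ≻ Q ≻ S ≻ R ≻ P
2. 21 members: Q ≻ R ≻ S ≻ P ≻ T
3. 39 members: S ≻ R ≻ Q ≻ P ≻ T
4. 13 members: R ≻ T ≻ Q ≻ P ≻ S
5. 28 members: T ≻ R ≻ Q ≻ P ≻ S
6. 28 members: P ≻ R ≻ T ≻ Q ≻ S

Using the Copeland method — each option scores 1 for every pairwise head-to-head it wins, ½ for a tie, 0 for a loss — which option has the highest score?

R

T: beats S and Q; loses to P and R → score 2.
S: beats P; loses to T, R, and Q → score 1.
P: beats T; loses to S, R, and Q → score 1.
R: beats T, S, P, and Q → score 4.
Q: beats S and P; loses to T and R → score 2.
R has the best pairwise record.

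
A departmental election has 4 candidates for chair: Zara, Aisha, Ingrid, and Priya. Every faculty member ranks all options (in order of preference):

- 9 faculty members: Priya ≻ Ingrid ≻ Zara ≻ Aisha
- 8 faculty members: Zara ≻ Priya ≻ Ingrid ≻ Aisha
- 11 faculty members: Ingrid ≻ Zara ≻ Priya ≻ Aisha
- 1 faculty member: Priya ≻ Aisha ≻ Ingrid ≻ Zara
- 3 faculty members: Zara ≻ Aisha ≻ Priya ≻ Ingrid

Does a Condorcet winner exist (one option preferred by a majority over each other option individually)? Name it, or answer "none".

Checking pairwise contests:
Ingrid beats Zara 21–11.
Zara beats Aisha 31–1.
Priya beats Ingrid 21–11.
Zara beats Priya 22–10.
Every option loses at least one head-to-head, so there is no Condorcet winner.

none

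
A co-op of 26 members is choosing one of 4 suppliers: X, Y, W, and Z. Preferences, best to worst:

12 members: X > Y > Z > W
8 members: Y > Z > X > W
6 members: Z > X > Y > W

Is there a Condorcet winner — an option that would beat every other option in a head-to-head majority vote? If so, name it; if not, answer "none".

none

Checking pairwise contests:
Z beats X 14–12.
X beats Y 18–8.
X beats W 26–0.
Y beats Z 20–6.
Every option loses at least one head-to-head, so there is no Condorcet winner.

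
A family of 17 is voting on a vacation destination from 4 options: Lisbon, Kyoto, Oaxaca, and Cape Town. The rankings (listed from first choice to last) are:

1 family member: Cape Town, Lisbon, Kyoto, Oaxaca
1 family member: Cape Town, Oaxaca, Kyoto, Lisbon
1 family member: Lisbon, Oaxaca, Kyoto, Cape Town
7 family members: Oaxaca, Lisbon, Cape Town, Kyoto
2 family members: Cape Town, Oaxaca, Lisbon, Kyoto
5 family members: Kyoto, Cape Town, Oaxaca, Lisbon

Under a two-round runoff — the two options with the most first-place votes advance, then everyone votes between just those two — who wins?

Oaxaca

Round 1 first-place votes: Lisbon 1, Kyoto 5, Oaxaca 7, Cape Town 4.
Oaxaca and Kyoto advance.
Runoff: Oaxaca is preferred to Kyoto by 11 voters; Kyoto by 6.
Oaxaca wins the runoff.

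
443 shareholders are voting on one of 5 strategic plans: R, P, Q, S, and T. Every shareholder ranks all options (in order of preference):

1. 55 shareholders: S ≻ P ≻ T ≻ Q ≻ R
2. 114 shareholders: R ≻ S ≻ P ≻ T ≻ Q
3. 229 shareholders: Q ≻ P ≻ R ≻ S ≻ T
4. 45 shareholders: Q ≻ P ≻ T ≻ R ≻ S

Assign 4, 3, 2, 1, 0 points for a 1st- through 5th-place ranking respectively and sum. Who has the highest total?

P

R: 55·0 + 114·4 + 229·2 + 45·1 = 959
P: 55·3 + 114·2 + 229·3 + 45·3 = 1215
Q: 55·1 + 114·0 + 229·4 + 45·4 = 1151
S: 55·4 + 114·3 + 229·1 + 45·0 = 791
T: 55·2 + 114·1 + 229·0 + 45·2 = 314
P has the highest Borda score (1215).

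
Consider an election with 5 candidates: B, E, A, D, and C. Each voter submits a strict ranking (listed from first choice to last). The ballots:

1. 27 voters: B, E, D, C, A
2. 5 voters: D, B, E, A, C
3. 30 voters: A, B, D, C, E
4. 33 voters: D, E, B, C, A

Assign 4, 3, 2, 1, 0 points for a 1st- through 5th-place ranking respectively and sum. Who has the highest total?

B

B: 27·4 + 5·3 + 30·3 + 33·2 = 279
E: 27·3 + 5·2 + 30·0 + 33·3 = 190
A: 27·0 + 5·1 + 30·4 + 33·0 = 125
D: 27·2 + 5·4 + 30·2 + 33·4 = 266
C: 27·1 + 5·0 + 30·1 + 33·1 = 90
B has the highest Borda score (279).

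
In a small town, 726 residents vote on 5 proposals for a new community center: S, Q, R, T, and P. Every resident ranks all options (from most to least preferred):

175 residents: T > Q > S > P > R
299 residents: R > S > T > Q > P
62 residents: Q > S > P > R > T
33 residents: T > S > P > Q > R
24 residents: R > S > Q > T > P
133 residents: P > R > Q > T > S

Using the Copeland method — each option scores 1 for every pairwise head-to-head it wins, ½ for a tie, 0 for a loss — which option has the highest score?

R

S: beats T and P; loses to Q and R → score 2.
Q: beats S and P; loses to R and T → score 2.
R: beats S, Q, and T; loses to P → score 3.
T: beats Q and P; loses to S and R → score 2.
P: beats R; loses to S, Q, and T → score 1.
R has the best pairwise record.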